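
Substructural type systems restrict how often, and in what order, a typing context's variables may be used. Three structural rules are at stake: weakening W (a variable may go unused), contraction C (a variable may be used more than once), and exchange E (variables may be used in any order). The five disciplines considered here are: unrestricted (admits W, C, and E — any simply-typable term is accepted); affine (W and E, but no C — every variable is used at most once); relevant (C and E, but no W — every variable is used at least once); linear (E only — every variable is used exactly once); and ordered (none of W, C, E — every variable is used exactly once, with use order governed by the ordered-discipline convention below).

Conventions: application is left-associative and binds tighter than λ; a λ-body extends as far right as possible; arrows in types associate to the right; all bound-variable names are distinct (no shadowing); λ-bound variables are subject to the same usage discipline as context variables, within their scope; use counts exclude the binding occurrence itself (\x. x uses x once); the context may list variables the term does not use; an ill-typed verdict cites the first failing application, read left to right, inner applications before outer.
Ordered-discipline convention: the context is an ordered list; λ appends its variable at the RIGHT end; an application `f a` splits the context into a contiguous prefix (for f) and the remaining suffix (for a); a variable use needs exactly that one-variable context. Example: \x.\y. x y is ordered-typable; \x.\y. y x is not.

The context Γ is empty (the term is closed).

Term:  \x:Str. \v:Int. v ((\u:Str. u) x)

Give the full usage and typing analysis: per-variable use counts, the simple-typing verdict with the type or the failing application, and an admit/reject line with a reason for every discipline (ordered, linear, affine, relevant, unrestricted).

variable uses: x (bound) ×1, v (bound) ×1, u (bound) ×1
use order (left to right): v, u, x
typing: ill-typed: can't apply a value of type Int
ordered ✗ (not simply typable)
linear ✗ (fails simple typing)
affine ✗ (a type mismatch blocks all five)
relevant ✗ (the type mismatch rejects it)
unrestricted ✗ (not simply typable)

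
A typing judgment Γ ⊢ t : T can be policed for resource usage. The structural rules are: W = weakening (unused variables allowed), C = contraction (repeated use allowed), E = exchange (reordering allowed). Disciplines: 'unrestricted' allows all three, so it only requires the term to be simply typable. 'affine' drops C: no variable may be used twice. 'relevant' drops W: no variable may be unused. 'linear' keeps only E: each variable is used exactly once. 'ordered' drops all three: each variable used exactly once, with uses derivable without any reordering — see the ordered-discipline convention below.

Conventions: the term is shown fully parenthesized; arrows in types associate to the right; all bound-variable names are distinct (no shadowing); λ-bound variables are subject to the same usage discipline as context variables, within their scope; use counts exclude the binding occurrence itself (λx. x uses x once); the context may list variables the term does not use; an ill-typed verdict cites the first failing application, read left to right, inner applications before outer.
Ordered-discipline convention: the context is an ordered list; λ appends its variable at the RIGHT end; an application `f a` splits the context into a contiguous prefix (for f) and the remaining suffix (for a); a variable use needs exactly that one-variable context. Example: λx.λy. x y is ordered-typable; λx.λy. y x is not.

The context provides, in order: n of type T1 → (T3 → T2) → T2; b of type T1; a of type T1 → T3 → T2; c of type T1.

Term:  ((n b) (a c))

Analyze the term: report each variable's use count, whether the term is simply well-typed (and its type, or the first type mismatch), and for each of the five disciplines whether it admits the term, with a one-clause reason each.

counts: n=1, b=1, a=1, c=1
order of uses: n, b, a, c
typing: ✓ — T2
ordered: ✓, n, b, a, c: once each, no exchange needed
linear: ✓, each of n, b, a, c used exactly once
affine: ✓, no duplicate uses among n, b, a, c
relevant: ✓, none of n, b, a, c goes unused
unrestricted: ✓, type-checks (T2) and nothing is barred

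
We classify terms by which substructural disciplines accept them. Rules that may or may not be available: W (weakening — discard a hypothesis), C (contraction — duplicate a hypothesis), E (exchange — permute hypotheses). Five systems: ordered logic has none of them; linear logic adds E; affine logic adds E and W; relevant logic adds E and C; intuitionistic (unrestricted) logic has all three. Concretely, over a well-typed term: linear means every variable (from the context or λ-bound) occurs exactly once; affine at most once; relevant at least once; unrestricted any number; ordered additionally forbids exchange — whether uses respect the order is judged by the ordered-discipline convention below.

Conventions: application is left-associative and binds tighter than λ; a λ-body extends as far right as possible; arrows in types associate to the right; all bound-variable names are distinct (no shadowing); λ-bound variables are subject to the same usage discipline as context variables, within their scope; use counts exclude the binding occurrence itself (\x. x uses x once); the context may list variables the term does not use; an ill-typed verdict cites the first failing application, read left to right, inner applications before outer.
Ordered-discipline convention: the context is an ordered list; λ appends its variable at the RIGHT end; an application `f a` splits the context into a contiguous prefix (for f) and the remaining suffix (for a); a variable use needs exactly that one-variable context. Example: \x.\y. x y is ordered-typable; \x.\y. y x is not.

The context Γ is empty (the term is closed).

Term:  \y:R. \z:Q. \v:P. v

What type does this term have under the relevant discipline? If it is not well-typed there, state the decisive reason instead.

not well-typed under relevant — y, z never used (weakening)
use counts: y [bound] ×0; z [bound] ×0; v [bound] ×1
uses in reading order: v
typing: well-typed — term : R → Q → P → P
all disciplines: ordered ✗ | linear ✗ | affine ✓ | relevant ✗ | unrestricted ✓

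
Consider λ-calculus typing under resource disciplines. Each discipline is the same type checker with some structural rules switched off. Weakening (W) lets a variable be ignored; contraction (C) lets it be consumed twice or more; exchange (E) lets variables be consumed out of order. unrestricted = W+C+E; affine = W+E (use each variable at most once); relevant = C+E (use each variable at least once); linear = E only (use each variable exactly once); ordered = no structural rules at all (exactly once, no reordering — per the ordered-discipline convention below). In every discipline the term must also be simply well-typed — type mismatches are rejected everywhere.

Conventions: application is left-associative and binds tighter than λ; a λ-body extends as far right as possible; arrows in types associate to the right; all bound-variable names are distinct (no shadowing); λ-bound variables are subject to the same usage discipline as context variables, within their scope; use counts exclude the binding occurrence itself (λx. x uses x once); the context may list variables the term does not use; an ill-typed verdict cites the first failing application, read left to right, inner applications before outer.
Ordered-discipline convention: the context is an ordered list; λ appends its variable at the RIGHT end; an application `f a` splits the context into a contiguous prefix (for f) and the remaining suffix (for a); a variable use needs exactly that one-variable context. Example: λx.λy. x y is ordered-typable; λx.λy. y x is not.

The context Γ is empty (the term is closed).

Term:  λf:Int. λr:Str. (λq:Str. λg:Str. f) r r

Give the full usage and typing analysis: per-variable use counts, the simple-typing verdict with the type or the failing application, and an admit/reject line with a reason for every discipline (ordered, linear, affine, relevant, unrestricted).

usage: f (λ-bound): 1, r (λ-bound): 2, q (λ-bound): 0, g (λ-bound): 0
use order (left to right): f, r, r
typing: well-typed at Int -> Str -> Int
ordered ✗ (r ×2 used more than once (contraction); needs weakening: q, g unused)
linear ✗ (r ×2 used more than once (contraction); needs weakening: q, g unused)
affine ✗ (r ×2 used more than once (contraction))
relevant ✗ (needs weakening: q, g unused)
unrestricted ✓ (simply typable at Int -> Str -> Int; W, C, E all held)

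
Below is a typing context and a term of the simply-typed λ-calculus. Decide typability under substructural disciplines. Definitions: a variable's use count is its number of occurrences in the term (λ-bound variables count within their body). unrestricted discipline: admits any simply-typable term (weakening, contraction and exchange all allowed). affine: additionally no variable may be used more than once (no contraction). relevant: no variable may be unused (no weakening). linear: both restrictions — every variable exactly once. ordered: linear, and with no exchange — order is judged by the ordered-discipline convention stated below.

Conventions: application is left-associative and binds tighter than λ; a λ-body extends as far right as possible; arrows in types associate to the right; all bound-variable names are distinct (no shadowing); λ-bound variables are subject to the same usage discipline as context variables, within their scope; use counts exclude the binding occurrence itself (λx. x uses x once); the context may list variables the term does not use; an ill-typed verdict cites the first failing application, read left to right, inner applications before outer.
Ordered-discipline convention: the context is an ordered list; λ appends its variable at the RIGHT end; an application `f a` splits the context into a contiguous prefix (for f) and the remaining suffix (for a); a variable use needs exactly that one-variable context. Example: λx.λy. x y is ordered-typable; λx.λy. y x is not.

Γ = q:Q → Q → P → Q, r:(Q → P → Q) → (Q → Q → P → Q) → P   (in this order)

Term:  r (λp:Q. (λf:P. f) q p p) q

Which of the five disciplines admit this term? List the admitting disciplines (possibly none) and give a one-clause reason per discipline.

admitting disciplines: none
variable uses: q ×2; r ×1; p (bound) ×2; f (bound) ×1
order of uses: r, f, q, p, p, q
typing: ill-typed: an argument Q → Q → P → Q mismatches the expected P
ordered: ✗ — fails simple typing
linear: ✗ — a type mismatch blocks all five
affine: ✗ — the type mismatch rejects it
relevant: ✗ — not simply typable
unrestricted: ✗ — fails simple typing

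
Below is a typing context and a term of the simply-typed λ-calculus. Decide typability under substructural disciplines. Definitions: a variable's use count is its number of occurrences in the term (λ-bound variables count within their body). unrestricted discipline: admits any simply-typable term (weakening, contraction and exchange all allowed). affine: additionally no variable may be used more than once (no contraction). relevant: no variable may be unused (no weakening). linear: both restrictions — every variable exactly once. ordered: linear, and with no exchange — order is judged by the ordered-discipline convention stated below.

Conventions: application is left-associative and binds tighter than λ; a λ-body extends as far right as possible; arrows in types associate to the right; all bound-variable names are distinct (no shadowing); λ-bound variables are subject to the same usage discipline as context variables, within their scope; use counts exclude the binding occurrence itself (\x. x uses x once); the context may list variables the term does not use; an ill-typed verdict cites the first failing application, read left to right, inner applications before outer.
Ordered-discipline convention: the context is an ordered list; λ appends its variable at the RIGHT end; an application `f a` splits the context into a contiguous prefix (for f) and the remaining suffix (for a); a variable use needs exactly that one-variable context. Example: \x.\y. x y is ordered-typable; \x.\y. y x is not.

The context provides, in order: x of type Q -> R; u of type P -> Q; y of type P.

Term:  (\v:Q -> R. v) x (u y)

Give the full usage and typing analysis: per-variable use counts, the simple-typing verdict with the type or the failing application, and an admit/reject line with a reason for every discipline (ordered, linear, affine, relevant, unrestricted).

use counts: x=1, u=1, y=1, v (bound)=1
left-to-right use order: v, x, u, y
typing: ✓ — R
ordered: ✓ — x, u, y, v once each; derivable with no W/C/E
linear: ✓ — x, u, y, v: one use apiece
affine: ✓ — at most one use each (x, u, y, v)
relevant: ✓ — none of x, u, y, v goes unused
unrestricted: ✓ — typability at R is all that's needed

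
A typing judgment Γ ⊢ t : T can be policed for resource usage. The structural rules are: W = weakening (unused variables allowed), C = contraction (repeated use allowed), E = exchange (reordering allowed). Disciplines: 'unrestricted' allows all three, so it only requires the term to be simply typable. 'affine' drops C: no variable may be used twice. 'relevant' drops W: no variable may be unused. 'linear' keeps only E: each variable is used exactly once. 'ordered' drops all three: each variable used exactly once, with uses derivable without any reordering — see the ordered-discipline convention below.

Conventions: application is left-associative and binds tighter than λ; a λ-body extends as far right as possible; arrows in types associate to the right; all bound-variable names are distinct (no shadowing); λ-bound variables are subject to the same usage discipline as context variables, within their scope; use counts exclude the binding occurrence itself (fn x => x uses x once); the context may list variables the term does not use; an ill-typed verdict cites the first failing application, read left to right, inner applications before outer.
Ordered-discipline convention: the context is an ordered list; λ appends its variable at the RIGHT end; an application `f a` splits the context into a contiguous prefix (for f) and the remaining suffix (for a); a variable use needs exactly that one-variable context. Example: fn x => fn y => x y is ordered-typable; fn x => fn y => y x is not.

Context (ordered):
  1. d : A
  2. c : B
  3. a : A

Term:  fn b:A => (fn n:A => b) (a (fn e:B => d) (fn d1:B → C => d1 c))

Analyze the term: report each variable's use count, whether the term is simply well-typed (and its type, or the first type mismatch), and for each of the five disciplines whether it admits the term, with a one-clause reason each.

usage: d: 1×; c: 1×; a: 1×; b (λ-bound): 1×; n (λ-bound): 0×; e (λ-bound): 0×; d1 (λ-bound): 1×
left-to-right use order: b, a, d, d1, c
typing: ill-typed: applying a non-function (A)
ordered: ✗ — not simply typable
linear: ✗ — fails simple typing
affine: ✗ — a type mismatch blocks all five
relevant: ✗ — the type mismatch rejects it
unrestricted: ✗ — not simply typable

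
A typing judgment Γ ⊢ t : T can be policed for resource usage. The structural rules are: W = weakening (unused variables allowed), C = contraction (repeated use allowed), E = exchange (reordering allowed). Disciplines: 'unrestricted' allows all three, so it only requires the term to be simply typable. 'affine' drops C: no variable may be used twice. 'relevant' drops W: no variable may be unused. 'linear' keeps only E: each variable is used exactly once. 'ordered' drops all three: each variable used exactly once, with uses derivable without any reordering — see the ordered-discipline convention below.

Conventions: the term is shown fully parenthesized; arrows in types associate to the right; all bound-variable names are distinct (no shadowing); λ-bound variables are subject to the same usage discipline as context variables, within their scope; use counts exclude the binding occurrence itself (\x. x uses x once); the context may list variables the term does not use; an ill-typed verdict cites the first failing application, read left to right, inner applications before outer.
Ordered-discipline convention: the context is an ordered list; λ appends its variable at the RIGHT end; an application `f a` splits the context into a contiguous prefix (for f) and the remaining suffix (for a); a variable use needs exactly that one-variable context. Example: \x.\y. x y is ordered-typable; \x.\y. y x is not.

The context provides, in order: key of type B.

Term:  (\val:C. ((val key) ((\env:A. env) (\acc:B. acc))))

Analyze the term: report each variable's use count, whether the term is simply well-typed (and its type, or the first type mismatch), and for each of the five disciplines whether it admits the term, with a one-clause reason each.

counts: key ×1; val (λ-bound) ×1; env (λ-bound) ×1; acc (λ-bound) ×1
uses in reading order: val, key, env, acc
typing: ill-typed: non-function type C applied to an argument
ordered: ✗ — a type mismatch blocks all five
linear: ✗ — the type mismatch rejects it
affine: ✗ — not simply typable
relevant: ✗ — fails simple typing
unrestricted: ✗ — a type mismatch blocks all five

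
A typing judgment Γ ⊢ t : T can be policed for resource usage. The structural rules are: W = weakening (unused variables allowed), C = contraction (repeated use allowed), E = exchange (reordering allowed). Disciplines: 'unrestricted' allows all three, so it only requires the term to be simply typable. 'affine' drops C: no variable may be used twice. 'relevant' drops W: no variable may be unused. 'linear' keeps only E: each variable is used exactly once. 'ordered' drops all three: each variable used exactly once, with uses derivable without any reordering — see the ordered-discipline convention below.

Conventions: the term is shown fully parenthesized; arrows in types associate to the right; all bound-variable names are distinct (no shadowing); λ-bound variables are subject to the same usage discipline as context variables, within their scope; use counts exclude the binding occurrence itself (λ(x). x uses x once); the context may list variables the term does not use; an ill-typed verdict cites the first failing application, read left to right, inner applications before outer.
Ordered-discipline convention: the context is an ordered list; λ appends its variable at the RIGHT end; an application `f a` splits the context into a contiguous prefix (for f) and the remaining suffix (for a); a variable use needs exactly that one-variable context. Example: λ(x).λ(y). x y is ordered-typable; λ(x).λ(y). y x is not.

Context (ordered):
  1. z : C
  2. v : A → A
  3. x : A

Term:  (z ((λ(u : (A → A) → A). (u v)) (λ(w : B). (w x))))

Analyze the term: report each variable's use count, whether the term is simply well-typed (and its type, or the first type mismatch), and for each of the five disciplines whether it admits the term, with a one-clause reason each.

usage: z: 1×; v: 1×; x: 1×; u (λ-bound): 1×; w (λ-bound): 1×
use order (left to right): z, u, v, w, x
typing: ill-typed: non-function type B applied to an argument
ordered: ✗ — fails simple typing
linear: ✗ — a type mismatch blocks all five
affine: ✗ — the type mismatch rejects it
relevant: ✗ — not simply typable
unrestricted: ✗ — fails simple typing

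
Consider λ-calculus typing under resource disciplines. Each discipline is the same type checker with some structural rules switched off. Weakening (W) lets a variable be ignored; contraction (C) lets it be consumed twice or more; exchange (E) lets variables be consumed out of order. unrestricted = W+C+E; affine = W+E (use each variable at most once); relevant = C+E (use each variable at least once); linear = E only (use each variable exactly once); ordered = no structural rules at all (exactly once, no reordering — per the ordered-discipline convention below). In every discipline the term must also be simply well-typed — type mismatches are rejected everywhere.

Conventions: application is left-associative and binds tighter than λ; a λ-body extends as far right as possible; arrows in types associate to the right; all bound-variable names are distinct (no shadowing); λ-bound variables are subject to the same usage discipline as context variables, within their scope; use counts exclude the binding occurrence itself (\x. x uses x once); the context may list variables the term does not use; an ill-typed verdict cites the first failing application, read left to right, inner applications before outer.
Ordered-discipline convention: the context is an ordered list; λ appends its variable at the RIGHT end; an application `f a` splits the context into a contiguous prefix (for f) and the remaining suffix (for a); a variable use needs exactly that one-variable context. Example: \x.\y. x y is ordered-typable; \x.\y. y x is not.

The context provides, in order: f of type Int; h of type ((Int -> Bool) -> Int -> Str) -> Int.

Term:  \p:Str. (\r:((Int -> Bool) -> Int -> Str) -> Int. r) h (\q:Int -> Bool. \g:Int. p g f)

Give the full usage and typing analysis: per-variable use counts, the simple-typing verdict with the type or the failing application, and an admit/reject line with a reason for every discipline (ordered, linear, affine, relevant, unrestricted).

counts: f=1, h=1, p [bound]=1, r [bound]=1, q [bound]=0, g [bound]=1
uses in reading order: r, h, p, g, f
typing: ill-typed: non-arrow in function slot: Str
ordered: ✗ — a type mismatch blocks all five
linear: ✗ — the type mismatch rejects it
affine: ✗ — not simply typable
relevant: ✗ — fails simple typing
unrestricted: ✗ — a type mismatch blocks all five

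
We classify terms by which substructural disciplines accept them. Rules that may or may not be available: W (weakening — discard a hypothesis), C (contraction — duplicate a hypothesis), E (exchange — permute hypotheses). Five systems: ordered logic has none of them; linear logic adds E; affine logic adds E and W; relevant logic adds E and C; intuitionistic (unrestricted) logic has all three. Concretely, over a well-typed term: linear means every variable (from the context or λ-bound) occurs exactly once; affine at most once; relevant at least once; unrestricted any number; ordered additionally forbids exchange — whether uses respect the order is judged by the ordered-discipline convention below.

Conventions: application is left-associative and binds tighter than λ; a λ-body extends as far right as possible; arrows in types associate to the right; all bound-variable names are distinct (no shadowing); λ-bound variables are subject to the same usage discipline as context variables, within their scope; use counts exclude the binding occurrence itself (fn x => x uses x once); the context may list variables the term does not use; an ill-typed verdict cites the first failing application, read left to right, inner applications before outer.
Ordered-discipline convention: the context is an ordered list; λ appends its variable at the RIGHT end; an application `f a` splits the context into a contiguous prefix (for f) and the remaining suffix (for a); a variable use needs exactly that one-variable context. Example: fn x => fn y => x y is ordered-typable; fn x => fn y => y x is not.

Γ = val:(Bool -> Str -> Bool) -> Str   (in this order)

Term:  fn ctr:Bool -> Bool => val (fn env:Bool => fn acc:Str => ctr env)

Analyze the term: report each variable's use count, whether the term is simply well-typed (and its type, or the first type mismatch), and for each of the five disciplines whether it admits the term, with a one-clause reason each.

use counts: val ×1, ctr [bound] ×1, env [bound] ×1, acc [bound] ×0
use order (left to right): val, ctr, env
typing: ✓ — (Bool -> Bool) -> Str
ordered: ✗, acc never used (weakening)
linear: ✗, acc never used (weakening)
affine: ✓, val, ctr, env, acc: no repeats, contraction unneeded
relevant: ✗, acc never used (weakening)
unrestricted: ✓, simply typable at (Bool -> Bool) -> Str; W, C, E all held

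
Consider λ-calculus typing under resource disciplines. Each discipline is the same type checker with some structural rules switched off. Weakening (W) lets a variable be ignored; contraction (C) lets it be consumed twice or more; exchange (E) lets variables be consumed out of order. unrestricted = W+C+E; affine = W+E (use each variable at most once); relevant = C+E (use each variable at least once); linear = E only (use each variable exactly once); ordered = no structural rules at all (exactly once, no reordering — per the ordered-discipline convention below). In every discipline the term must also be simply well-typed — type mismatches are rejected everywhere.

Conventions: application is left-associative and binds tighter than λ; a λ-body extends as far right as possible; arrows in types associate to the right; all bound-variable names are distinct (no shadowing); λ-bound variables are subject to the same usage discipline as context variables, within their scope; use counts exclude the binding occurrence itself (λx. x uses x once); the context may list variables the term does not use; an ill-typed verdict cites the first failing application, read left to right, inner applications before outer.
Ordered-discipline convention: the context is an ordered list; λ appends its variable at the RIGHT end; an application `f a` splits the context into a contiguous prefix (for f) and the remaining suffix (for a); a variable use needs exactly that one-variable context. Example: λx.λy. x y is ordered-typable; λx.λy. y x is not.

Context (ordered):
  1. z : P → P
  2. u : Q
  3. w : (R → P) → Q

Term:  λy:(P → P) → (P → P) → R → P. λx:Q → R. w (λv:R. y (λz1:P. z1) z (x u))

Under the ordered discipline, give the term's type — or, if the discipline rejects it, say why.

not well-typed under ordered — v never used (weakening)
variable uses: z=1, u=1, w=1, y (λ-bound)=1, x (λ-bound)=1, v (λ-bound)=0, z1 (λ-bound)=1
left-to-right use order: w, y, z1, z, x, u
typing: well-typed at ((P → P) → (P → P) → R → P) → (Q → R) → Q
across the five disciplines: ordered ✗ | linear ✗ | affine ✓ | relevant ✗ | unrestricted ✓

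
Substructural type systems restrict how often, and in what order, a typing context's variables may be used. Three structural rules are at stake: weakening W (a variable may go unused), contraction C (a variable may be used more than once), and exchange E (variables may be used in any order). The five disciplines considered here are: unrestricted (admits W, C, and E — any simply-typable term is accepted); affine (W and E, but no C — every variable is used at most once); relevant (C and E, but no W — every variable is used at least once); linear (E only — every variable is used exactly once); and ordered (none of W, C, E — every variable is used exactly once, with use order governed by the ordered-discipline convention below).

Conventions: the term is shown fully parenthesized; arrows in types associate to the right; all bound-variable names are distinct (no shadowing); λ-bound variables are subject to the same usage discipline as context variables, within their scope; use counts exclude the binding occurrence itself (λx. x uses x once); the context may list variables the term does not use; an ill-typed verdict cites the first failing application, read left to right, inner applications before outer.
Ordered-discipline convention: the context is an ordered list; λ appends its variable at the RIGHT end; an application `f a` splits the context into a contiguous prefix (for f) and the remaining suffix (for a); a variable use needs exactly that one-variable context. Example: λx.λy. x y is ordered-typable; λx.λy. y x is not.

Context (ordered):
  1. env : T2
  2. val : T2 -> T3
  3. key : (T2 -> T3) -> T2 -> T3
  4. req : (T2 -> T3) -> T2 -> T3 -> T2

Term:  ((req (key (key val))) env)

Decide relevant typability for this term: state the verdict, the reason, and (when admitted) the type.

yes — at least one use each (env, val, key, req); term : T3 -> T2
usage: env ×1, val ×1, key ×2, req ×1
left-to-right use order: req, key, key, val, env
typing: well-typed — term : T3 -> T2
across the five disciplines: ordered ✗ | linear ✗ | affine ✗ | relevant ✓ | unrestricted ✓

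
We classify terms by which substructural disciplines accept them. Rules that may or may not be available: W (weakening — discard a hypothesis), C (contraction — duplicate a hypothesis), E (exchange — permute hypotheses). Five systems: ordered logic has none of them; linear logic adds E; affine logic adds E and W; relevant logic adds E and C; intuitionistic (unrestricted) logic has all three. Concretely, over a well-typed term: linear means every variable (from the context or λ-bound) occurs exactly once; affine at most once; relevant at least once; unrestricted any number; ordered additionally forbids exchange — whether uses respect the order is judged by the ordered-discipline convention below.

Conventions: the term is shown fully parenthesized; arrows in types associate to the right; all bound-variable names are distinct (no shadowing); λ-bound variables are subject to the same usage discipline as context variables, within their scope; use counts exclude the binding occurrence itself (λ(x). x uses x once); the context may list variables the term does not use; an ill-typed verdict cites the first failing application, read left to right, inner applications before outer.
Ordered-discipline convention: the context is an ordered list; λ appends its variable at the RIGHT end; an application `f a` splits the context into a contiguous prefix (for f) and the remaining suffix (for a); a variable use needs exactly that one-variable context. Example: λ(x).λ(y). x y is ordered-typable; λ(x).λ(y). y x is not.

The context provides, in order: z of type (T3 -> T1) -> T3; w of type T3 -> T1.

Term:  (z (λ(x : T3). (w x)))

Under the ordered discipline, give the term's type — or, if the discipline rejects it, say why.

term : T3
variable uses: z ×1, w ×1, x (bound) ×1
uses in reading order: z, w, x
typing: ✓ — T3
across the five disciplines: ordered ✓; linear ✓; affine ✓; relevant ✓; unrestricted ✓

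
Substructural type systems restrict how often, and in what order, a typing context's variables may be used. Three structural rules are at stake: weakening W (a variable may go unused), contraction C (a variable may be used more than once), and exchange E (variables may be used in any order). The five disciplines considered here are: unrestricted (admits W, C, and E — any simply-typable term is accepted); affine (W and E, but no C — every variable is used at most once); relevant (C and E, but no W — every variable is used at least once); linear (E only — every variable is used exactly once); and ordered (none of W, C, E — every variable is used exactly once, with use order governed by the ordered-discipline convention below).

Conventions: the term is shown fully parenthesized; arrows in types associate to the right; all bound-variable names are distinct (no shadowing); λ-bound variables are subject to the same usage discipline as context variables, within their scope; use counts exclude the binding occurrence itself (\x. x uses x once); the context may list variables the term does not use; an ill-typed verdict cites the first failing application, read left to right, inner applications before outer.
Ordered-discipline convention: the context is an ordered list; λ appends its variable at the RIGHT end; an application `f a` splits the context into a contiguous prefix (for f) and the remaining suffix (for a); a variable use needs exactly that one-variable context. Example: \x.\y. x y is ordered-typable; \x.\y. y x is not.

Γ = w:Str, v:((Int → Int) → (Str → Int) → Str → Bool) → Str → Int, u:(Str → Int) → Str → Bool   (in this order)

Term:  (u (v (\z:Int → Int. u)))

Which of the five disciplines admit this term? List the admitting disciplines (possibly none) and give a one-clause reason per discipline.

admitted in: unrestricted
variable uses: w ×0, v ×1, u ×2, z (bound) ×0
left-to-right use order: u, v, u
typing: ✓ — Str → Bool
ordered: ✗, repeated use of u ×2; w, z left unused
linear: ✗, repeated use of u ×2; w, z left unused
affine: ✗, repeated use of u ×2
relevant: ✗, w, z left unused
unrestricted: ✓, typability at Str → Bool is all that's needed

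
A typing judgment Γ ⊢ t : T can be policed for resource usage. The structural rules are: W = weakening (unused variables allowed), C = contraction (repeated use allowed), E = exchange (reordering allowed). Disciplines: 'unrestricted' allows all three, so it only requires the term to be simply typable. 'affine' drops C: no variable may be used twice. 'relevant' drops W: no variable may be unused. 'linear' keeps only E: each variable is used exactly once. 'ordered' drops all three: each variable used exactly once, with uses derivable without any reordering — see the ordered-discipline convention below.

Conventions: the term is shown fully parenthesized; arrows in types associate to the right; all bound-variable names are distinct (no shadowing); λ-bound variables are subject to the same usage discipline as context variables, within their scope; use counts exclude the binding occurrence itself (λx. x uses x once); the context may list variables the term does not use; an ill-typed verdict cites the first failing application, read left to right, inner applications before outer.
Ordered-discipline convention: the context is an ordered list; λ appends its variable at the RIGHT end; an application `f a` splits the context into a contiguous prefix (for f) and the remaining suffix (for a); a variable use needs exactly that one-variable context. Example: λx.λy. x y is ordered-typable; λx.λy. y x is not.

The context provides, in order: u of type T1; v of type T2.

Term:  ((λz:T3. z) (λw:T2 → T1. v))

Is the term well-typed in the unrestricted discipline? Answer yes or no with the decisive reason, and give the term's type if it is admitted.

no — a type mismatch blocks all five
usage: u: 0; v: 1; z [bound]: 1; w [bound]: 0
order of uses: z, v
typing: ill-typed: an application expects T3 but receives (T2 → T1) → T2
all disciplines: ordered ✗, linear ✗, affine ✗, relevant ✗, unrestricted ✗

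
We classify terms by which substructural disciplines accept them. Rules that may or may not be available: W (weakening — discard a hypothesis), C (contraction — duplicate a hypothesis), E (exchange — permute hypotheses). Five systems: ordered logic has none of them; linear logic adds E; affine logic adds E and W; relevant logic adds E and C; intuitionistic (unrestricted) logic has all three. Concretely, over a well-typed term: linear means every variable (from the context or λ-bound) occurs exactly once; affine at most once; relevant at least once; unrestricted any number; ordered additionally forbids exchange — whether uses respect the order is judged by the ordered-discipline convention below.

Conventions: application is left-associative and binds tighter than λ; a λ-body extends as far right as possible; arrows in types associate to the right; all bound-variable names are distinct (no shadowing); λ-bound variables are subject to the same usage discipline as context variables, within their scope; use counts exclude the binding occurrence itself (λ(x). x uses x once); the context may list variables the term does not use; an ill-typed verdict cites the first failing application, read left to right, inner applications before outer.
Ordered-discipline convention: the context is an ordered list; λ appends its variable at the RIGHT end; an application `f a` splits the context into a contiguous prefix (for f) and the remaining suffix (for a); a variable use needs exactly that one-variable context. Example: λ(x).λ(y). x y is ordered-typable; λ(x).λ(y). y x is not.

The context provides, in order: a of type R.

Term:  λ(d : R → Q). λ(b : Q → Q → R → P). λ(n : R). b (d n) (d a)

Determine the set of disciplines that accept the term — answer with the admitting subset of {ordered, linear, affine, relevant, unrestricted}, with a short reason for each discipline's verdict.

admitted in: relevant, unrestricted
usage: a: 1; d [bound]: 2; b [bound]: 1; n [bound]: 1
uses in reading order: b, d, n, d, a
typing: ✓ — (R → Q) → (Q → Q → R → P) → R → R → P
ordered: ✗, d ×2 used more than once (contraction)
linear: ✗, d ×2 used more than once (contraction)
affine: ✗, d ×2 used more than once (contraction)
relevant: ✓, at least one use each (a, d, b, n)
unrestricted: ✓, typability at (R → Q) → (Q → Q → R → P) → R → R → P is all that's needed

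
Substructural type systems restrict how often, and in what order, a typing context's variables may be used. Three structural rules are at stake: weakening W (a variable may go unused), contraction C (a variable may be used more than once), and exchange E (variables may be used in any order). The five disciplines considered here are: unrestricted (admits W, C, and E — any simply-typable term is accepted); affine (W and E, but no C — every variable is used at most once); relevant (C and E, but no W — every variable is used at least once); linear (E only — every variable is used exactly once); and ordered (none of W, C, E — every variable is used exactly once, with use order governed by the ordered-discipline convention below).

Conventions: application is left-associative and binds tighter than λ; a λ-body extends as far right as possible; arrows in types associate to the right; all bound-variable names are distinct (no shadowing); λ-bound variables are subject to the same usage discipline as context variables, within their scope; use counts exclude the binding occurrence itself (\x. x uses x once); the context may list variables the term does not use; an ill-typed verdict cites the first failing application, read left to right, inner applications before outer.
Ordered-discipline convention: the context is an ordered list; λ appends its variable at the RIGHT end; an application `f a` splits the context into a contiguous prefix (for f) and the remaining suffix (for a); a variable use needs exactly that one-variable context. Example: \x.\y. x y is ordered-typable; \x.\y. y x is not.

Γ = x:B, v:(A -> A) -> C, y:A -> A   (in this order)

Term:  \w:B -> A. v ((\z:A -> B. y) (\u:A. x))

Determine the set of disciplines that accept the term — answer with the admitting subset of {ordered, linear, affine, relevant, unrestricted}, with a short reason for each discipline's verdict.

accepted by: affine, unrestricted
variable uses: x: 1; v: 1; y: 1; w (bound): 0; z (bound): 0; u (bound): 0
left-to-right use order: v, y, x
typing: ✓ — (B -> A) -> C
ordered ✗ (needs weakening: w, z, u unused)
linear ✗ (needs weakening: w, z, u unused)
affine ✓ (no duplicate uses among x, v, y, w, z, u)
relevant ✗ (needs weakening: w, z, u unused)
unrestricted ✓ (simply typable at (B -> A) -> C; W, C, E all held)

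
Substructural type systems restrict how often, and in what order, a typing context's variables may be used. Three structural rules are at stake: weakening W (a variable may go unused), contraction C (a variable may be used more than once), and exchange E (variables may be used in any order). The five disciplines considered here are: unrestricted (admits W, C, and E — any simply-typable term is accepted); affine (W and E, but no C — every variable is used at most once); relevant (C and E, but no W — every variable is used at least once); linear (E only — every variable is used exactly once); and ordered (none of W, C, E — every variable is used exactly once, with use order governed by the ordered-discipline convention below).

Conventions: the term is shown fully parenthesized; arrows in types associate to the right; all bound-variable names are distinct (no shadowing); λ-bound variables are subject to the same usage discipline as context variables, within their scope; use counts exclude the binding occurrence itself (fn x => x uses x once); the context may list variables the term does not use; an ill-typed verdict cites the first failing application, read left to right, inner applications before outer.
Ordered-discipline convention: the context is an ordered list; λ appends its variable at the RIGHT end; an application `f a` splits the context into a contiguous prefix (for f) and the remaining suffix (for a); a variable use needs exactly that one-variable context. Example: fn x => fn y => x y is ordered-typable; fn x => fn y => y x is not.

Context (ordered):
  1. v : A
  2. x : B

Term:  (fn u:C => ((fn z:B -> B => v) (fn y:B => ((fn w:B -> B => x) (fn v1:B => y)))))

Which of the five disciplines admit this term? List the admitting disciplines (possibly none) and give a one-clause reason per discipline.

admitting disciplines: affine, unrestricted
use counts: v=1; x=1; u (bound)=0; z (bound)=0; y (bound)=1; w (bound)=0; v1 (bound)=0
order of uses: v, x, y
typing: ✓ — C -> A
ordered ✗ (u, z, w, v1 never used (weakening))
linear ✗ (u, z, w, v1 never used (weakening))
affine ✓ (at most one use each (v, x, u, z, y, w, v1))
relevant ✗ (u, z, w, v1 never used (weakening))
unrestricted ✓ (well-typed at C -> A; no restrictions here)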